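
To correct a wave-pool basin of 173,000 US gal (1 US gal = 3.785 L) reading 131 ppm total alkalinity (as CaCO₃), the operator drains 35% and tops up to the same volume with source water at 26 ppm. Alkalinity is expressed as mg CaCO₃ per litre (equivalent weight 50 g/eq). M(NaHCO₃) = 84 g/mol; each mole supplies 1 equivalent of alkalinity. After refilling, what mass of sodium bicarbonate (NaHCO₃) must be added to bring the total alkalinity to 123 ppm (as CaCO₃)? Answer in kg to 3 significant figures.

Volume: 173,000 US gal × 3.785 L/gal = 654,805 L.
After draining 35% and refilling: 131 × 0.65 + 26 × 0.35 = 94.25 ppm.
Deficit to target: 123 − 94.25 = 28.75 mg/L.
As CaCO₃: 28.75 mg/L × 654,805 L = 18,830 g; ÷ 50 g/eq ÷ 1 = 376.5 mol NaHCO₃.
Mass: 376.5 × 84 = 31,630 g.

31.6 kg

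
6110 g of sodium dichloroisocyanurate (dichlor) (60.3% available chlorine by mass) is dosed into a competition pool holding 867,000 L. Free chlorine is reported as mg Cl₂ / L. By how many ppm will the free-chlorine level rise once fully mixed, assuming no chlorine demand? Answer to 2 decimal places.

Available chlorine delivered: 6110 g × 0.603 = 3684 g as Cl₂.
Concentration rise: 3684 g / 867,000 L = 4.25 mg/L = 4.25 ppm.

4.25 ppm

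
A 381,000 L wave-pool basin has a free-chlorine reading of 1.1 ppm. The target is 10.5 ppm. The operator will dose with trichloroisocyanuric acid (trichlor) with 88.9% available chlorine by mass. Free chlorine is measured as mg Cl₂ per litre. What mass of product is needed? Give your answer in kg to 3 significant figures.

4.03 kg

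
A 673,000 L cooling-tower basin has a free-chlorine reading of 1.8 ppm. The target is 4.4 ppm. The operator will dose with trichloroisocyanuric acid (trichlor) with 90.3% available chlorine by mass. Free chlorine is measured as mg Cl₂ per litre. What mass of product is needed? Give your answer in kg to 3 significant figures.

1.94 kg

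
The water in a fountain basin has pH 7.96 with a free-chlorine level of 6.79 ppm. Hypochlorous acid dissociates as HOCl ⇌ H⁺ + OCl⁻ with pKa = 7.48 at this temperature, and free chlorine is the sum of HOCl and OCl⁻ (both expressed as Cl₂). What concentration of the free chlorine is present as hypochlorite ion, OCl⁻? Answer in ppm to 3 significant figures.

5.10 ppm

[OCl⁻]/[HOCl] = 10^(pH − pKa) = 10^(7.96 − 7.48) = 10^0.48 = 3.02.
Fraction as HOCl = 1 / (1 + 3.02) = 0.2488.
OCl⁻ = (1 − 0.2488) × 6.79 ppm = 5.101 ppm.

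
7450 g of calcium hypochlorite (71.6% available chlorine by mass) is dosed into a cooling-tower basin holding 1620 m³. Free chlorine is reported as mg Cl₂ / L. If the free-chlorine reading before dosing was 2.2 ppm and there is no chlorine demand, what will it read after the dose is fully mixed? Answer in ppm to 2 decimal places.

5.49 ppm

Volume: 1620 m³ = 1,620,000 L.
Available chlorine delivered: 7450 g × 0.716 = 5334 g as Cl₂.
Concentration rise: 5334 g / 1,620,000 L = 3.293 mg/L = 3.29 ppm.
Final FC: 2.2 + 3.29 = 5.49 ppm.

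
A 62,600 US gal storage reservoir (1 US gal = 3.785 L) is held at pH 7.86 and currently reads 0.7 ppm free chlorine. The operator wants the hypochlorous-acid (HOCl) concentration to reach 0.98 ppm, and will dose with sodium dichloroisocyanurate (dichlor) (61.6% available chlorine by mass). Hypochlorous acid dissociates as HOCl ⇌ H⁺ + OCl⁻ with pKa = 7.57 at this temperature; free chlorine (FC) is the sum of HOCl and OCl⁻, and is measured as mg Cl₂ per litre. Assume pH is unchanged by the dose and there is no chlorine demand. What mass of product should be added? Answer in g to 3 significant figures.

843 g

Volume: 62,600 US gal × 3.785 L/gal = 236,941 L.
[OCl⁻]/[HOCl] = 10^(pH − pKa) = 10^(7.86 − 7.57) = 1.95; fraction as HOCl = 1/(1 + 1.95) = 0.339.
Free chlorine required for 0.98 ppm HOCl: 0.98 / 0.339 = 2.891 ppm.
FC to add: 2.891 − 0.7 = 2.191 mg/L as Cl₂.
Cl₂ equivalent: 2.191 mg/L × 236,941 L = 519.1 g.
Product at 61.6% available Cl: 519.1 / 0.616 = 842.7 g.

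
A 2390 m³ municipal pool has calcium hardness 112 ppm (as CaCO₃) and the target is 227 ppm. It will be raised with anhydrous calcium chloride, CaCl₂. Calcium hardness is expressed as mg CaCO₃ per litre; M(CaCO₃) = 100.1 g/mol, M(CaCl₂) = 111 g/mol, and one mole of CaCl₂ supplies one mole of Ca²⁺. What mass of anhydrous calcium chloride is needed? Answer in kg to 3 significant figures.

Volume: 2390 m³ = 2,390,000 L.
Hardness to add: (227 − 112) = 115 mg/L as CaCO₃ × 2,390,000 L = 274,800 g as CaCO₃.
Moles of Ca²⁺ (1 mol Ca²⁺ ≡ 1 mol CaCO₃): 274,800 / 100.1 g/mol = 2746 mol.
Mass of CaCl₂: 2746 × 111 = 304,800 g.

305 kg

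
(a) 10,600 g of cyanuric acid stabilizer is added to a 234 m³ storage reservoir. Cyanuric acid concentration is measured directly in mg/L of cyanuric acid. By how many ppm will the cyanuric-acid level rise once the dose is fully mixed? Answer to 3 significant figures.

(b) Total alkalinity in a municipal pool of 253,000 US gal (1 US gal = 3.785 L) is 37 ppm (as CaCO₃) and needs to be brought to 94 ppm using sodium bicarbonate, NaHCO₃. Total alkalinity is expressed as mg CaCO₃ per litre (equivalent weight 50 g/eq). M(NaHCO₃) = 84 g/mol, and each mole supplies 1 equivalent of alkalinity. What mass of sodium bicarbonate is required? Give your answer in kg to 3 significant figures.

(a) 45.3 ppm; (b) 91.7 kg

(a) Volume: 234 m³ = 234,000 L.
(a) Rise: 10,600 g / 234,000 L × 1000 = 45.3 mg/L.

(b) Volume: 253,000 US gal × 3.785 L/gal = 957,605 L.
(b) Alkalinity to add: (94 − 37) = 57 mg/L as CaCO₃ × 957,605 L = 54,580 g as CaCO₃.
(b) Equivalents: 54,580 g ÷ 50 g/eq = 1092 eq.
(b) NaHCO₃ supplies 1 eq per mole → 1092 mol.
(b) Mass: 1092 mol × 84 g/mol = 91,700 g.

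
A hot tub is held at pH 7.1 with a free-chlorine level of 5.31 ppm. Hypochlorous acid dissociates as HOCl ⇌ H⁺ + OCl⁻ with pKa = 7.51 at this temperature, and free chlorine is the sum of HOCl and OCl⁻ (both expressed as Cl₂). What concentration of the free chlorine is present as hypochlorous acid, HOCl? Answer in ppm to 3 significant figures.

3.82 ppm

[OCl⁻]/[HOCl] = 10^(pH − pKa) = 10^(7.1 − 7.51) = 10^-0.41 = 0.389.
Fraction as HOCl = 1 / (1 + 0.389) = 0.7199.
HOCl = 0.7199 × 5.31 ppm = 3.823 ppm.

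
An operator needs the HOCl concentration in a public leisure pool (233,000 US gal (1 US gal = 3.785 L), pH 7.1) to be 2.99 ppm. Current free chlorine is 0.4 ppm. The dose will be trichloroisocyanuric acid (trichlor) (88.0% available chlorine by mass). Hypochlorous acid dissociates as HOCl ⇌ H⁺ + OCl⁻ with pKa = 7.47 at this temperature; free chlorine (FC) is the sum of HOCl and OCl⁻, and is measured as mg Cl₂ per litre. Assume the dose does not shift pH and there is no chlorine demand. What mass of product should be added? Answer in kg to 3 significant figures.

3.87 kg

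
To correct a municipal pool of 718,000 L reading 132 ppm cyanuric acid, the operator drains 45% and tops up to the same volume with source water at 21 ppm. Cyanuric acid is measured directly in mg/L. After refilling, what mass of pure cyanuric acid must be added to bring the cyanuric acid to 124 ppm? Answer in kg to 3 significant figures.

After draining 45% and refilling: 132 × 0.55 + 21 × 0.45 = 82.05 ppm.
Deficit to target: 124 − 82.05 = 41.95 mg/L.
Mass: 41.95 mg/L × 718,000 L = 30,120 g cyanuric acid.

30.1 kg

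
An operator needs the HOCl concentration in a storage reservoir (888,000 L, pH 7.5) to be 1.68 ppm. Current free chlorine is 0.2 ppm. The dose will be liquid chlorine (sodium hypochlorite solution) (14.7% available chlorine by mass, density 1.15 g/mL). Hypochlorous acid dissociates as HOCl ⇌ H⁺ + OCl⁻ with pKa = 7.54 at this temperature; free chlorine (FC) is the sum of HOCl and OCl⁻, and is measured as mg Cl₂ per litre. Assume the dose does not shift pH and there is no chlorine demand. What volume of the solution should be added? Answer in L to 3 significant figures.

[OCl⁻]/[HOCl] = 10^(pH − pKa) = 10^(7.5 − 7.54) = 0.912; fraction as HOCl = 1/(1 + 0.912) = 0.523.
Free chlorine required for 1.68 ppm HOCl: 1.68 / 0.523 = 3.212 ppm.
FC to add: 3.212 − 0.2 = 3.012 mg/L as Cl₂.
Cl₂ equivalent: 3.012 mg/L × 888,000 L = 2675 g.
Product at 14.7% available Cl: 2675 / 0.147 = 18,200 g.
Volume: 18,200 g ÷ 1.15 g/mL = 15,820 mL.

15.8 L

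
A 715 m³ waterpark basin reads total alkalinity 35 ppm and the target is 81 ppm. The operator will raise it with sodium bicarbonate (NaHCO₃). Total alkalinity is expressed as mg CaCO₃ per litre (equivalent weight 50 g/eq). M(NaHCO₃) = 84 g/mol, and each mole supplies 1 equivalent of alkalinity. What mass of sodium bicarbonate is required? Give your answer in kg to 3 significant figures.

55.3 kg

Volume: 715 m³ = 715,000 L.
Alkalinity to add: (81 − 35) = 46 mg/L as CaCO₃ × 715,000 L = 32,890 g as CaCO₃.
Equivalents: 32,890 g ÷ 50 g/eq = 657.8 eq.
NaHCO₃ supplies 1 eq per mole → 657.8 mol.
Mass: 657.8 mol × 84 g/mol = 55,260 g.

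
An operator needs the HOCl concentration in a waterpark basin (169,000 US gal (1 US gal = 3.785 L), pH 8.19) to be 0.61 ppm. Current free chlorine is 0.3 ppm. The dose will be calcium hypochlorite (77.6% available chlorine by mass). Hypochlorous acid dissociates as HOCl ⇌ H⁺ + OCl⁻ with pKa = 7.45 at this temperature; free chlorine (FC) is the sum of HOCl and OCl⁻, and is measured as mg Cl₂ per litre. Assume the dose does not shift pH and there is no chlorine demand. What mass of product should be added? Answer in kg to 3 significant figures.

Volume: 169,000 US gal × 3.785 L/gal = 639,665 L.
[OCl⁻]/[HOCl] = 10^(pH − pKa) = 10^(8.19 − 7.45) = 5.495; fraction as HOCl = 1/(1 + 5.495) = 0.154.
Free chlorine required for 0.61 ppm HOCl: 0.61 / 0.154 = 3.962 ppm.
FC to add: 3.962 − 0.3 = 3.662 mg/L as Cl₂.
Cl₂ equivalent: 3.662 mg/L × 639,665 L = 2343 g.
Product at 77.6% available Cl: 2343 / 0.776 = 3019 g.

3.02 kg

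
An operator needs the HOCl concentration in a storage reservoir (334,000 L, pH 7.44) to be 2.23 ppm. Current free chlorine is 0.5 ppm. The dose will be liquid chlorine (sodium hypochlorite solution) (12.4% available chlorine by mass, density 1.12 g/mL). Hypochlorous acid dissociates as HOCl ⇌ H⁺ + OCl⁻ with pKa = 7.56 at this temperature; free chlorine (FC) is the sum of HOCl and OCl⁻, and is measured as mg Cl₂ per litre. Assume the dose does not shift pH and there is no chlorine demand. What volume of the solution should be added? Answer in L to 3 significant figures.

8.23 L

[OCl⁻]/[HOCl] = 10^(pH − pKa) = 10^(7.44 − 7.56) = 0.7586; fraction as HOCl = 1/(1 + 0.7586) = 0.5686.
Free chlorine required for 2.23 ppm HOCl: 2.23 / 0.5686 = 3.922 ppm.
FC to add: 3.922 − 0.5 = 3.422 mg/L as Cl₂.
Cl₂ equivalent: 3.422 mg/L × 334,000 L = 1143 g.
Product at 12.4% available Cl: 1143 / 0.124 = 9216 g.
Volume: 9216 g ÷ 1.12 g/mL = 8229 mL.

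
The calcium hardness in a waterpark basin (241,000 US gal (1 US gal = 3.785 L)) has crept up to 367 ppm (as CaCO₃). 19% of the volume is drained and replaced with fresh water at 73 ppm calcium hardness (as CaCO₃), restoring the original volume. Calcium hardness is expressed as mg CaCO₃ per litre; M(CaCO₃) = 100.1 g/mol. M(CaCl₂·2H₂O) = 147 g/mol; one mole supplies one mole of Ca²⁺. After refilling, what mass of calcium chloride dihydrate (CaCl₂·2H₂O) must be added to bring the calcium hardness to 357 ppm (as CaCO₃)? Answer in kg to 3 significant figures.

61.4 kg

Volume: 241,000 US gal × 3.785 L/gal = 912,185 L.
After draining 19% and refilling: 367 × 0.81 + 73 × 0.19 = 311.14 ppm.
Deficit to target: 357 − 311.14 = 45.86 mg/L.
As CaCO₃: 45.86 mg/L × 912,185 L = 41,830 g; ÷ 100.1 = 417.9 mol Ca²⁺.
Mass: 417.9 × 147 = 61,430 g.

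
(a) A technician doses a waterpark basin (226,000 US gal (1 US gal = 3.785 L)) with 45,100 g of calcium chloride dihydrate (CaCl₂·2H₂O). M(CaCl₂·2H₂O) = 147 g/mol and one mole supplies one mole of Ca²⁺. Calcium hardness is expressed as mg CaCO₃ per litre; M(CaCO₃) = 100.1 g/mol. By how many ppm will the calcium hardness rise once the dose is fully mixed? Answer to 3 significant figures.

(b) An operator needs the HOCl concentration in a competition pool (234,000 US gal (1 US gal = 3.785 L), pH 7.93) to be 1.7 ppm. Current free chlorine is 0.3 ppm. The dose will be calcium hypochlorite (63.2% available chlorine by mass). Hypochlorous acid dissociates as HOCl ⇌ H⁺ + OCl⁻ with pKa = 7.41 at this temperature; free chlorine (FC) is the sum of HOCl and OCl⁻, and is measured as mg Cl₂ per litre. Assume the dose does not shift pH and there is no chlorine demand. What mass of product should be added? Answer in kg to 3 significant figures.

(a) 35.9 ppm; (b) 9.85 kg

(a) Volume: 226,000 US gal × 3.785 L/gal = 855,410 L.
(a) Moles of Ca²⁺: 45,100 g ÷ 147 g/mol = 306.8 mol.
(a) As CaCO₃: 306.8 mol × 100.1 g/mol = 30,710 g.
(a) Rise: 30,710 g / 855,410 L × 1000 = 35.9 mg/L.

(b) Volume: 234,000 US gal × 3.785 L/gal = 885,690 L.
(b) [OCl⁻]/[HOCl] = 10^(pH − pKa) = 10^(7.93 − 7.41) = 3.311; fraction as HOCl = 1/(1 + 3.311) = 0.2319.
(b) Free chlorine required for 1.7 ppm HOCl: 1.7 / 0.2319 = 7.329 ppm.
(b) FC to add: 7.329 − 0.3 = 7.029 mg/L as Cl₂.
(b) Cl₂ equivalent: 7.029 mg/L × 885,690 L = 6226 g.
(b) Product at 63.2% available Cl: 6226 / 0.632 = 9851 g.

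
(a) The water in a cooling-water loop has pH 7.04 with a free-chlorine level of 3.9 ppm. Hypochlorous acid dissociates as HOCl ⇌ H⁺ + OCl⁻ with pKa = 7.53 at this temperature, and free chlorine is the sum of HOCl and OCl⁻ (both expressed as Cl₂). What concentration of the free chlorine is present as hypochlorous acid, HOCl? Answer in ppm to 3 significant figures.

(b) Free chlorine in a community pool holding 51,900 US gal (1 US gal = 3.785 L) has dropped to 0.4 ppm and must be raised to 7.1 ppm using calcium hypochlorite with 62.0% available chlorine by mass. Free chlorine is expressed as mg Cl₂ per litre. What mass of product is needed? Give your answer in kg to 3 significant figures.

(a) 2.95 ppm; (b) 2.12 kg

(a) [OCl⁻]/[HOCl] = 10^(pH − pKa) = 10^(7.04 − 7.53) = 10^-0.49 = 0.3236.
(a) Fraction as HOCl = 1 / (1 + 0.3236) = 0.7555.
(a) HOCl = 0.7555 × 3.9 ppm = 2.947 ppm.

(b) Volume: 51,900 US gal × 3.785 L/gal = 196,442 L.
(b) Chlorine deficit: 7.1 − 0.4 = 6.7 ppm = 6.7 mg/L as Cl₂.
(b) Cl₂ equivalent needed: 6.7 mg/L × 196,442 L = 1,316,000 mg = 1316 g.
(b) Product at 62.0% available chlorine: 1316 / 0.62 = 2123 g.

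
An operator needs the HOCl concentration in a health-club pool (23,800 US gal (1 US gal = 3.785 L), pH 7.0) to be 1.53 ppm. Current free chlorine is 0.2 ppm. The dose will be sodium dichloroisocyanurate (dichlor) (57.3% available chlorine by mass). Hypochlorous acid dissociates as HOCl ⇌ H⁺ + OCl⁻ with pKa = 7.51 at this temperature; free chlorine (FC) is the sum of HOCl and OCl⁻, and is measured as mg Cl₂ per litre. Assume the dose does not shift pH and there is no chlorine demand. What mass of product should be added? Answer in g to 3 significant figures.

283 g

Volume: 23,800 US gal × 3.785 L/gal = 90,083 L.
[OCl⁻]/[HOCl] = 10^(pH − pKa) = 10^(7.0 − 7.51) = 0.309; fraction as HOCl = 1/(1 + 0.309) = 0.7639.
Free chlorine required for 1.53 ppm HOCl: 1.53 / 0.7639 = 2.003 ppm.
FC to add: 2.003 − 0.2 = 1.803 mg/L as Cl₂.
Cl₂ equivalent: 1.803 mg/L × 90,083 L = 162.4 g.
Product at 57.3% available Cl: 162.4 / 0.573 = 283.4 g.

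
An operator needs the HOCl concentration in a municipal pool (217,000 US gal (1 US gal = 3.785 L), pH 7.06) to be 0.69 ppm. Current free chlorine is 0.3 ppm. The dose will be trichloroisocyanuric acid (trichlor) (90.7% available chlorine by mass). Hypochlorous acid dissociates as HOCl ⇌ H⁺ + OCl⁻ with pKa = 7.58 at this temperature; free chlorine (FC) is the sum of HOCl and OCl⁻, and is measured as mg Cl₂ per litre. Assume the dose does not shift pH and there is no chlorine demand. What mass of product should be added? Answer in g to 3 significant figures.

Volume: 217,000 US gal × 3.785 L/gal = 821,345 L.
[OCl⁻]/[HOCl] = 10^(pH − pKa) = 10^(7.06 − 7.58) = 0.302; fraction as HOCl = 1/(1 + 0.302) = 0.7681.
Free chlorine required for 0.69 ppm HOCl: 0.69 / 0.7681 = 0.8984 ppm.
FC to add: 0.8984 − 0.3 = 0.5984 mg/L as Cl₂.
Cl₂ equivalent: 0.5984 mg/L × 821,345 L = 491.5 g.
Product at 90.7% available Cl: 491.5 / 0.907 = 541.9 g.

542 g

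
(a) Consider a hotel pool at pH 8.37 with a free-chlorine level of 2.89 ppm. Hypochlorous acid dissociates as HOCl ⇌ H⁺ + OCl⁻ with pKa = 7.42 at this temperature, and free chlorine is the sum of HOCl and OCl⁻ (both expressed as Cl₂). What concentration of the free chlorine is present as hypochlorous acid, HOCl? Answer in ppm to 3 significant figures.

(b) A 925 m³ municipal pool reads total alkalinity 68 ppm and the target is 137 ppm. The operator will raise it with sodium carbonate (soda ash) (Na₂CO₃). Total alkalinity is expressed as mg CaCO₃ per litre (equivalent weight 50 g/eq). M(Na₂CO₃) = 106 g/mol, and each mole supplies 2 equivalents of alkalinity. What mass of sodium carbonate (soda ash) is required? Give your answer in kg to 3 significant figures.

(a) 0.292 ppm; (b) 67.7 kg

(a) [OCl⁻]/[HOCl] = 10^(pH − pKa) = 10^(8.37 − 7.42) = 10^0.95 = 8.913.
(a) Fraction as HOCl = 1 / (1 + 8.913) = 0.1009.
(a) HOCl = 0.1009 × 2.89 ppm = 0.2916 ppm.

(b) Volume: 925 m³ = 925,000 L.
(b) Alkalinity to add: (137 − 68) = 69 mg/L as CaCO₃ × 925,000 L = 63,820 g as CaCO₃.
(b) Equivalents: 63,820 g ÷ 50 g/eq = 1276 eq.
(b) Each mole of Na₂CO₃ supplies 2 eq, so 1276 / 2 = 638.2 mol.
(b) Mass: 638.2 mol × 106 g/mol = 67,650 g.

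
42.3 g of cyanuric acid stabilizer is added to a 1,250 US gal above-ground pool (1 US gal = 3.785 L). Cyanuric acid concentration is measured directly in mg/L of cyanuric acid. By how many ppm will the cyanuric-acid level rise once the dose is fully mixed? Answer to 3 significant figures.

Volume: 1,250 US gal × 3.785 L/gal = 4,731 L.
Rise: 42.3 g / 4,731 L × 1000 = 8.941 mg/L.

8.94 ppm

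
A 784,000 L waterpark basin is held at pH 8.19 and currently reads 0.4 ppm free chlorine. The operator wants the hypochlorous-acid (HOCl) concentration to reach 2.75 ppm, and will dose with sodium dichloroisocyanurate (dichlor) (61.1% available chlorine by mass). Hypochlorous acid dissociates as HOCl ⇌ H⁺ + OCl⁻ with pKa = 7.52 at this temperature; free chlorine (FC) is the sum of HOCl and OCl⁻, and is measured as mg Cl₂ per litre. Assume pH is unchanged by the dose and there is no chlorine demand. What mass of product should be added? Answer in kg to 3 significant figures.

[OCl⁻]/[HOCl] = 10^(pH − pKa) = 10^(8.19 − 7.52) = 4.677; fraction as HOCl = 1/(1 + 4.677) = 0.1761.
Free chlorine required for 2.75 ppm HOCl: 2.75 / 0.1761 = 15.61 ppm.
FC to add: 15.61 − 0.4 = 15.21 mg/L as Cl₂.
Cl₂ equivalent: 15.21 mg/L × 784,000 L = 11,930 g.
Product at 61.1% available Cl: 11,930 / 0.611 = 19,520 g.

19.5 kg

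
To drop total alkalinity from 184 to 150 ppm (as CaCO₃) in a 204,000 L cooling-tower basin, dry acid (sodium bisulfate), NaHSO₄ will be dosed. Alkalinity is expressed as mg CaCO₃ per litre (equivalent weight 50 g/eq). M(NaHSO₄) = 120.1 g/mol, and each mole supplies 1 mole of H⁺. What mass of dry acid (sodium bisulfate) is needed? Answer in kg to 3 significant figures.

Alkalinity to neutralize: (184 − 150) = 34 mg/L as CaCO₃ × 204,000 L = 6936 g as CaCO₃.
Equivalents of H⁺ required: 6936 ÷ 50 g/eq = 138.7 eq = 138.7 mol NaHSO₄.
Mass of NaHSO₄: 138.7 × 120.1 = 16,660 g.

16.7 kg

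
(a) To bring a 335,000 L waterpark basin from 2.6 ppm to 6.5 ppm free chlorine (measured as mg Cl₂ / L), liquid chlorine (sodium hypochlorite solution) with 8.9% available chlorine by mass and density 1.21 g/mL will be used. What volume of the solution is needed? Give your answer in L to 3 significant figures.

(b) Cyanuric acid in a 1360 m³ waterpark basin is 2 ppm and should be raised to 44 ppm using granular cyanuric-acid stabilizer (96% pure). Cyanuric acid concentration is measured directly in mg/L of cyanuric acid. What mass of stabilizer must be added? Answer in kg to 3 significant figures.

(a) Chlorine deficit: 6.5 − 2.6 = 3.9 ppm = 3.9 mg/L as Cl₂.
(a) Cl₂ equivalent needed: 3.9 mg/L × 335,000 L = 1,306,000 mg = 1306 g.
(a) Product at 8.9% available chlorine: 1306 / 0.089 = 14,680 g.
(a) Volume at density 1.21 g/mL: 14,680 g ÷ 1.21 g/mL = 12,130 mL.

(b) Volume: 1360 m³ = 1,360,000 L.
(b) CYA to add: (44 − 2) = 42 mg/L × 1,360,000 L = 57,120 g cyanuric acid.
(b) At 96% purity: 57,120 / 0.96 = 59,500 g product.

(a) 12.1 L; (b) 59.5 kg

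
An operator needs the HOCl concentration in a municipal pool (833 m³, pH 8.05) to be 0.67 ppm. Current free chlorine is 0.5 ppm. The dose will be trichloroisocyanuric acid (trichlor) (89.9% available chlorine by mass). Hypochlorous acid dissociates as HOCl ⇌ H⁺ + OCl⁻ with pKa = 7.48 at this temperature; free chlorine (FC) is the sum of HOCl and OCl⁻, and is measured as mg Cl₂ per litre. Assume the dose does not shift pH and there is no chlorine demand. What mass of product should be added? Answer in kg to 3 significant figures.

2.46 kg

Volume: 833 m³ = 833,000 L.
[OCl⁻]/[HOCl] = 10^(pH − pKa) = 10^(8.05 − 7.48) = 3.715; fraction as HOCl = 1/(1 + 3.715) = 0.2121.
Free chlorine required for 0.67 ppm HOCl: 0.67 / 0.2121 = 3.159 ppm.
FC to add: 3.159 − 0.5 = 2.659 mg/L as Cl₂.
Cl₂ equivalent: 2.659 mg/L × 833,000 L = 2215 g.
Product at 89.9% available Cl: 2215 / 0.899 = 2464 g.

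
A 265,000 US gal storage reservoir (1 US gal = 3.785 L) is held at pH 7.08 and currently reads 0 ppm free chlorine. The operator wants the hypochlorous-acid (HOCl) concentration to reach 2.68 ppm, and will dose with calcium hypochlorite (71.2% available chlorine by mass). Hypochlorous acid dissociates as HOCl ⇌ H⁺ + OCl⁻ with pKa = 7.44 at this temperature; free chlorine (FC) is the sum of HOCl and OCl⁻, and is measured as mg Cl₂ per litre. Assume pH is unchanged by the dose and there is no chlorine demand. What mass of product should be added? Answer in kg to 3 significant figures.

5.42 kg

Volume: 265,000 US gal × 3.785 L/gal = 1,003,025 L.
[OCl⁻]/[HOCl] = 10^(pH − pKa) = 10^(7.08 − 7.44) = 0.4365; fraction as HOCl = 1/(1 + 0.4365) = 0.6961.
Free chlorine required for 2.68 ppm HOCl: 2.68 / 0.6961 = 3.85 ppm.
FC to add: 3.85 − 0 = 3.85 mg/L as Cl₂.
Cl₂ equivalent: 3.85 mg/L × 1,003,025 L = 3862 g.
Product at 71.2% available Cl: 3862 / 0.712 = 5423 g.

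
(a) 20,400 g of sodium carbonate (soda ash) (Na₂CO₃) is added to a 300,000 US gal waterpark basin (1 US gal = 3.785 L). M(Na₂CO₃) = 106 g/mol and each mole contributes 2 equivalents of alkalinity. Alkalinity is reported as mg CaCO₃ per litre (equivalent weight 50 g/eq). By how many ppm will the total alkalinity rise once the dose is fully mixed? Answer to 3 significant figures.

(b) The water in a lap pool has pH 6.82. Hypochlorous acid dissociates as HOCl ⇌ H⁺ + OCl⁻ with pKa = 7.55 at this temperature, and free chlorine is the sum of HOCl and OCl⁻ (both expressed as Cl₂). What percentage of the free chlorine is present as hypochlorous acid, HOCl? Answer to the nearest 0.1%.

(a) Volume: 300,000 US gal × 3.785 L/gal = 1,135,500 L.
(a) Moles of Na₂CO₃: 20,400 g ÷ 106 g/mol = 192.5 mol → 384.9 eq of alkalinity.
(a) As CaCO₃: 384.9 eq × 50 g/eq = 19,250 g.
(a) Rise: 19,250 g / 1,135,500 L × 1000 = 16.95 mg/L.

(b) [OCl⁻]/[HOCl] = 10^(pH − pKa) = 10^(6.82 − 7.55) = 10^-0.73 = 0.1862.
(b) Fraction as HOCl = 1 / (1 + 0.1862) = 0.843.

(a) 16.9 ppm; (b) 84.3%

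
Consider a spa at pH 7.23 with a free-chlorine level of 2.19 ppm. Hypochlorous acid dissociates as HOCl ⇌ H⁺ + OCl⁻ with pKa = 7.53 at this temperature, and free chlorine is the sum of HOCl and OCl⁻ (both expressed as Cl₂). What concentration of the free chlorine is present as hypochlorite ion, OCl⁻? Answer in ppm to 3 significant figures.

0.731 ppm

[OCl⁻]/[HOCl] = 10^(pH − pKa) = 10^(7.23 − 7.53) = 10^-0.30 = 0.5012.
Fraction as HOCl = 1 / (1 + 0.5012) = 0.6661.
OCl⁻ = (1 − 0.6661) × 2.19 ppm = 0.7312 ppm.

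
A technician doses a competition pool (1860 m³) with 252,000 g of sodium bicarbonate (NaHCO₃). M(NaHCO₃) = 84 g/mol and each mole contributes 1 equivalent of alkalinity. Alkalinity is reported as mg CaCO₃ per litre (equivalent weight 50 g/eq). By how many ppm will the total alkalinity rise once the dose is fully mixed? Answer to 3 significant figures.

80.6 ppm

Volume: 1860 m³ = 1,860,000 L.
Moles of NaHCO₃: 252,000 g ÷ 84 g/mol = 3000 mol → 3000 eq of alkalinity.
As CaCO₃: 3000 eq × 50 g/eq = 150,000 g.
Rise: 150,000 g / 1,860,000 L × 1000 = 80.65 mg/L.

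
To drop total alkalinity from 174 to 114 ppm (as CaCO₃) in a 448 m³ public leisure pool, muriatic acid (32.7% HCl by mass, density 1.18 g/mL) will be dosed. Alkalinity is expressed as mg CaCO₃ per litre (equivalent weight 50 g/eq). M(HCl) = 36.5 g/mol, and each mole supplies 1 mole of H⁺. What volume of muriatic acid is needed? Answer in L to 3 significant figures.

50.9 L

Volume: 448 m³ = 448,000 L.
Alkalinity to neutralize: (174 − 114) = 60 mg/L as CaCO₃ × 448,000 L = 26,880 g as CaCO₃.
Equivalents of H⁺ required: 26,880 ÷ 50 g/eq = 537.6 eq = 537.6 mol HCl.
Mass of HCl: 537.6 × 36.5 = 19,620 g.
Mass of 32.7% solution: 19,620 / 0.327 = 60,010 g.
Volume: 60,010 g ÷ 1.18 g/mL = 50,850 mL.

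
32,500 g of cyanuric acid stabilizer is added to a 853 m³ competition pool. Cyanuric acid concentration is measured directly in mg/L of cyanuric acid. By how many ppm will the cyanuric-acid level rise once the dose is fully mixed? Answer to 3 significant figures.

Volume: 853 m³ = 853,000 L.
Rise: 32,500 g / 853,000 L × 1000 = 38.1 mg/L.

38.1 ppm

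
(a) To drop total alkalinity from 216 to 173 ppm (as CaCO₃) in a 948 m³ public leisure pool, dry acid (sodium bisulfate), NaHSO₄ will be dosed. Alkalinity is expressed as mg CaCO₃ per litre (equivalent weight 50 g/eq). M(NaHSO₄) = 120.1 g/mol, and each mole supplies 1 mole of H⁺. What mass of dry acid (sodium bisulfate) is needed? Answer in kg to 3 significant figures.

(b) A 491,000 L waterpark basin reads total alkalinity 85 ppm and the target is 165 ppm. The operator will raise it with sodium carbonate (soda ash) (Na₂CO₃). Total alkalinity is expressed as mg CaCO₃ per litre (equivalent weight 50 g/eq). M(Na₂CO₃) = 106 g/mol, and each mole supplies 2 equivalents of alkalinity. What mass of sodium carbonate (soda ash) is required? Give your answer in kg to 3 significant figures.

(a) 97.9 kg; (b) 41.6 kg

(a) Volume: 948 m³ = 948,000 L.
(a) Alkalinity to neutralize: (216 − 173) = 43 mg/L as CaCO₃ × 948,000 L = 40,760 g as CaCO₃.
(a) Equivalents of H⁺ required: 40,760 ÷ 50 g/eq = 815.3 eq = 815.3 mol NaHSO₄.
(a) Mass of NaHSO₄: 815.3 × 120.1 = 97,920 g.

(b) Alkalinity to add: (165 − 85) = 80 mg/L as CaCO₃ × 491,000 L = 39,280 g as CaCO₃.
(b) Equivalents: 39,280 g ÷ 50 g/eq = 785.6 eq.
(b) Each mole of Na₂CO₃ supplies 2 eq, so 785.6 / 2 = 392.8 mol.
(b) Mass: 392.8 mol × 106 g/mol = 41,640 g.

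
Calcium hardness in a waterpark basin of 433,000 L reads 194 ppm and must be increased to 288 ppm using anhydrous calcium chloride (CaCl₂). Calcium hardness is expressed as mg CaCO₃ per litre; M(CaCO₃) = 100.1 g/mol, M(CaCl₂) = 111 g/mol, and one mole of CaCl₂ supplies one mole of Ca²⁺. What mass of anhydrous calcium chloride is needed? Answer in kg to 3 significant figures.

45.1 kg

Hardness to add: (288 − 194) = 94 mg/L as CaCO₃ × 433,000 L = 40,700 g as CaCO₃.
Moles of Ca²⁺ (1 mol Ca²⁺ ≡ 1 mol CaCO₃): 40,700 / 100.1 g/mol = 406.6 mol.
Mass of CaCl₂: 406.6 × 111 = 45,130 g.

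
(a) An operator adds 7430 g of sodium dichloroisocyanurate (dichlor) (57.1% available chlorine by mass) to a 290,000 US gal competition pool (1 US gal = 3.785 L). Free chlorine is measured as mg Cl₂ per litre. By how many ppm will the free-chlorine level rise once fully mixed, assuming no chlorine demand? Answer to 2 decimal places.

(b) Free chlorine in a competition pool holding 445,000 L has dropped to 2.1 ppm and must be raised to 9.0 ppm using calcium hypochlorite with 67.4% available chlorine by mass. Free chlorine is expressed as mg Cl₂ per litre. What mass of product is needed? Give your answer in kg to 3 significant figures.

(a) Volume: 290,000 US gal × 3.785 L/gal = 1,097,650 L.
(a) Available chlorine delivered: 7430 g × 0.571 = 4243 g as Cl₂.
(a) Concentration rise: 4243 g / 1,097,650 L = 3.865 mg/L = 3.87 ppm.

(b) Chlorine deficit: 9.0 − 2.1 = 6.9 ppm = 6.9 mg/L as Cl₂.
(b) Cl₂ equivalent needed: 6.9 mg/L × 445,000 L = 3,070,000 mg = 3070 g.
(b) Product at 67.4% available chlorine: 3070 / 0.674 = 4556 g.

(a) 3.87 ppm; (b) 4.56 kg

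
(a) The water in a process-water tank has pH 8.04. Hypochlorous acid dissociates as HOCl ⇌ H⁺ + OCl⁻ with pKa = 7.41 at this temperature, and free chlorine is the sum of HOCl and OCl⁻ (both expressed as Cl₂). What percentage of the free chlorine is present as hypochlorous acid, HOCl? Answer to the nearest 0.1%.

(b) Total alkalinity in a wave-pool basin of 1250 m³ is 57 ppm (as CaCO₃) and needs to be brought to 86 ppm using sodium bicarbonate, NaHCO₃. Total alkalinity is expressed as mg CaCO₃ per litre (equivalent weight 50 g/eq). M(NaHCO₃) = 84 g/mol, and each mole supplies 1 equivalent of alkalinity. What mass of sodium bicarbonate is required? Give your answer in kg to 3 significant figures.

(a) [OCl⁻]/[HOCl] = 10^(pH − pKa) = 10^(8.04 − 7.41) = 10^0.63 = 4.266.
(a) Fraction as HOCl = 1 / (1 + 4.266) = 0.1899.

(b) Volume: 1250 m³ = 1,250,000 L.
(b) Alkalinity to add: (86 − 57) = 29 mg/L as CaCO₃ × 1,250,000 L = 36,250 g as CaCO₃.
(b) Equivalents: 36,250 g ÷ 50 g/eq = 725 eq.
(b) NaHCO₃ supplies 1 eq per mole → 725 mol.
(b) Mass: 725 mol × 84 g/mol = 60,900 g.

(a) 19.0%; (b) 60.9 kg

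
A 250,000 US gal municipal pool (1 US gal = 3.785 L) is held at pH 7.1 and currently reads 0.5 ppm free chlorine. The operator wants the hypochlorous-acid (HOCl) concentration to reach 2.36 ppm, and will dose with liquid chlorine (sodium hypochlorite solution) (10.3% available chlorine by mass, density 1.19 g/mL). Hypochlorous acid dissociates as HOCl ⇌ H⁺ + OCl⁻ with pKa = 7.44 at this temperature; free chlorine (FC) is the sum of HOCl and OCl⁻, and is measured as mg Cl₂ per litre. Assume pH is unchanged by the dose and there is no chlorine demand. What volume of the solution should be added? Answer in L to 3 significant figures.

22.7 L

Volume: 250,000 US gal × 3.785 L/gal = 946,250 L.
[OCl⁻]/[HOCl] = 10^(pH − pKa) = 10^(7.1 − 7.44) = 0.4571; fraction as HOCl = 1/(1 + 0.4571) = 0.6863.
Free chlorine required for 2.36 ppm HOCl: 2.36 / 0.6863 = 3.439 ppm.
FC to add: 3.439 − 0.5 = 2.939 mg/L as Cl₂.
Cl₂ equivalent: 2.939 mg/L × 946,250 L = 2781 g.
Product at 10.3% available Cl: 2781 / 0.103 = 27,000 g.
Volume: 27,000 g ÷ 1.19 g/mL = 22,690 mL.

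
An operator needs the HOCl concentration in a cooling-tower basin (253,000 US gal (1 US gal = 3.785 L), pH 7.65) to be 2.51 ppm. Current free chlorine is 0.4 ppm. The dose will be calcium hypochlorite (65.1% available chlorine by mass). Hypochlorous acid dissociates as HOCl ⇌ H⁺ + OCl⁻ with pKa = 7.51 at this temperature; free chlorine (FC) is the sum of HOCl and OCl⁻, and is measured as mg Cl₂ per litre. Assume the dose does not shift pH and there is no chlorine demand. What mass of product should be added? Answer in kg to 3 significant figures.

8.20 kg

Volume: 253,000 US gal × 3.785 L/gal = 957,605 L.
[OCl⁻]/[HOCl] = 10^(pH − pKa) = 10^(7.65 − 7.51) = 1.38; fraction as HOCl = 1/(1 + 1.38) = 0.4201.
Free chlorine required for 2.51 ppm HOCl: 2.51 / 0.4201 = 5.975 ppm.
FC to add: 5.975 − 0.4 = 5.575 mg/L as Cl₂.
Cl₂ equivalent: 5.575 mg/L × 957,605 L = 5338 g.
Product at 65.1% available Cl: 5338 / 0.651 = 8200 g.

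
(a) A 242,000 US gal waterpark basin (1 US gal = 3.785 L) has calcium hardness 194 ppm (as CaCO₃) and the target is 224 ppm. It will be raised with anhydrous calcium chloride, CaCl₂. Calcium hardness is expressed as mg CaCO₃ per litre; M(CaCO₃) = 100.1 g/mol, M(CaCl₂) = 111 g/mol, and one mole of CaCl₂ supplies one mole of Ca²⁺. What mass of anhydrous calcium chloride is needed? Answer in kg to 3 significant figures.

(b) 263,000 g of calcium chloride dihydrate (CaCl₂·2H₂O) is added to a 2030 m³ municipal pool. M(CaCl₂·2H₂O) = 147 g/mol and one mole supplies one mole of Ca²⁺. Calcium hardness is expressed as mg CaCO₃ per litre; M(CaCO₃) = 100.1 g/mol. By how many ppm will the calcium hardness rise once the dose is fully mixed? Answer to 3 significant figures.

(a) 30.5 kg; (b) 88.2 ppm

(a) Volume: 242,000 US gal × 3.785 L/gal = 915,970 L.
(a) Hardness to add: (224 − 194) = 30 mg/L as CaCO₃ × 915,970 L = 27,480 g as CaCO₃.
(a) Moles of Ca²⁺ (1 mol Ca²⁺ ≡ 1 mol CaCO₃): 27,480 / 100.1 g/mol = 274.5 mol.
(a) Mass of CaCl₂: 274.5 × 111 = 30,470 g.

(b) Volume: 2030 m³ = 2,030,000 L.
(b) Moles of Ca²⁺: 263,000 g ÷ 147 g/mol = 1789 mol.
(b) As CaCO₃: 1789 mol × 100.1 g/mol = 179,100 g.
(b) Rise: 179,100 g / 2,030,000 L × 1000 = 88.22 mg/L.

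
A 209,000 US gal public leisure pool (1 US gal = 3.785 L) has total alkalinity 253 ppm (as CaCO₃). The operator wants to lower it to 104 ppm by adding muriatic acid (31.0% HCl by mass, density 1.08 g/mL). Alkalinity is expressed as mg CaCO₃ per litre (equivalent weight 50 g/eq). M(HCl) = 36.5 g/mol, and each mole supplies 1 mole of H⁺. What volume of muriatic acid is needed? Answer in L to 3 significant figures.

257 L

Volume: 209,000 US gal × 3.785 L/gal = 791,065 L.
Alkalinity to neutralize: (253 − 104) = 149 mg/L as CaCO₃ × 791,065 L = 117,900 g as CaCO₃.
Equivalents of H⁺ required: 117,900 ÷ 50 g/eq = 2357 eq = 2357 mol HCl.
Mass of HCl: 2357 × 36.5 = 86,040 g.
Mass of 31.0% solution: 86,040 / 0.31 = 277,600 g.
Volume: 277,600 g ÷ 1.08 g/mL = 257,000 mL.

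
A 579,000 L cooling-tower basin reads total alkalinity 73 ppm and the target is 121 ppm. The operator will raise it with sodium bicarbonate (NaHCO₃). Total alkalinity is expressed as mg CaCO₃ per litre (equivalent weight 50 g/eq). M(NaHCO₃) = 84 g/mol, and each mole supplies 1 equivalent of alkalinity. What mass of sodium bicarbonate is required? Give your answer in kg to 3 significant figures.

Alkalinity to add: (121 − 73) = 48 mg/L as CaCO₃ × 579,000 L = 27,790 g as CaCO₃.
Equivalents: 27,790 g ÷ 50 g/eq = 555.8 eq.
NaHCO₃ supplies 1 eq per mole → 555.8 mol.
Mass: 555.8 mol × 84 g/mol = 46,690 g.

46.7 kg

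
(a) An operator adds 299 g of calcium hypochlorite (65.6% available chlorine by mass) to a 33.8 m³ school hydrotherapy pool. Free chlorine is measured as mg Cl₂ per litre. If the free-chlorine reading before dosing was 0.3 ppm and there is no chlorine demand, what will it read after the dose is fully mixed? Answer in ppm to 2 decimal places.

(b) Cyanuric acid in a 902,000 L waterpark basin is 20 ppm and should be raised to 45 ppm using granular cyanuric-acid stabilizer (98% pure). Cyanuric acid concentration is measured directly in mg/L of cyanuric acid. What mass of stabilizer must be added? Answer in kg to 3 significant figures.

(a) 6.10 ppm; (b) 23.0 kg

(a) Volume: 33.8 m³ = 33,800 L.
(a) Available chlorine delivered: 299 g × 0.656 = 196.1 g as Cl₂.
(a) Concentration rise: 196.1 g / 33,800 L = 5.803 mg/L = 5.80 ppm.
(a) Final FC: 0.3 + 5.80 = 6.10 ppm.

(b) CYA to add: (45 − 20) = 25 mg/L × 902,000 L = 22,550 g cyanuric acid.
(b) At 98% purity: 22,550 / 0.98 = 23,010 g product.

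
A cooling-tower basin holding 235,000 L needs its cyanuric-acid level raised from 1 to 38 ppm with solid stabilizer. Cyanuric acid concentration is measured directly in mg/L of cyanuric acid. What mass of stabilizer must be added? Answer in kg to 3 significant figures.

8.70 kg

CYA to add: (38 − 1) = 37 mg/L × 235,000 L = 8695 g cyanuric acid.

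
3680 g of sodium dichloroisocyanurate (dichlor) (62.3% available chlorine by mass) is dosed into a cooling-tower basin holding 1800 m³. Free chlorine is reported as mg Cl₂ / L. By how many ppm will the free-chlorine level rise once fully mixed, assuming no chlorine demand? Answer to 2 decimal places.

1.27 ppm

Volume: 1800 m³ = 1,800,000 L.
Available chlorine delivered: 3680 g × 0.623 = 2293 g as Cl₂.
Concentration rise: 2293 g / 1,800,000 L = 1.274 mg/L = 1.27 ppm.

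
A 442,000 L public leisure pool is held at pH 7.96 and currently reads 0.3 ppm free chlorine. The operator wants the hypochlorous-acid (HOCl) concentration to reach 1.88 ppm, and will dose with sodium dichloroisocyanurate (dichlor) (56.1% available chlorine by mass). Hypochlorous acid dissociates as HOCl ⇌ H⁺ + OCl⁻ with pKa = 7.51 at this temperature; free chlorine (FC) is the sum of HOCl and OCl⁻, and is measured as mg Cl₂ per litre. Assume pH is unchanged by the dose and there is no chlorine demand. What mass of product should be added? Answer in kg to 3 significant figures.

5.42 kg

[OCl⁻]/[HOCl] = 10^(pH − pKa) = 10^(7.96 − 7.51) = 2.818; fraction as HOCl = 1/(1 + 2.818) = 0.2619.
Free chlorine required for 1.88 ppm HOCl: 1.88 / 0.2619 = 7.179 ppm.
FC to add: 7.179 − 0.3 = 6.879 mg/L as Cl₂.
Cl₂ equivalent: 6.879 mg/L × 442,000 L = 3040 g.
Product at 56.1% available Cl: 3040 / 0.561 = 5419 g.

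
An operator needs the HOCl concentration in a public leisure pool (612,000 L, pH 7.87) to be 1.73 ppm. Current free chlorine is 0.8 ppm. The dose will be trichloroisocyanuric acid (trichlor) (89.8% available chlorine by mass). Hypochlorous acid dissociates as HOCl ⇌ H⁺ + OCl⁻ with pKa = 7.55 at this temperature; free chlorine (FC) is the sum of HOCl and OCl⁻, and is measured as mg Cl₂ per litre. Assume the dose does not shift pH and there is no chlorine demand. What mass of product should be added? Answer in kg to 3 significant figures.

3.10 kg

[OCl⁻]/[HOCl] = 10^(pH − pKa) = 10^(7.87 − 7.55) = 2.089; fraction as HOCl = 1/(1 + 2.089) = 0.3237.
Free chlorine required for 1.73 ppm HOCl: 1.73 / 0.3237 = 5.344 ppm.
FC to add: 5.344 − 0.8 = 4.544 mg/L as Cl₂.
Cl₂ equivalent: 4.544 mg/L × 612,000 L = 2781 g.
Product at 89.8% available Cl: 2781 / 0.898 = 3097 g.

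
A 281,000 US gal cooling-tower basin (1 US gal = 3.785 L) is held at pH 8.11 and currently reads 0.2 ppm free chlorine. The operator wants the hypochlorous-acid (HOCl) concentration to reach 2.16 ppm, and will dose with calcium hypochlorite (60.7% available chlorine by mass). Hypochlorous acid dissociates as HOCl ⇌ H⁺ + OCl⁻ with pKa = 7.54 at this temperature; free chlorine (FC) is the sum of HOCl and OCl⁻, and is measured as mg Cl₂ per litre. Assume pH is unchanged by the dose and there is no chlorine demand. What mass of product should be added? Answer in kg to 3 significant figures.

17.5 kg

Volume: 281,000 US gal × 3.785 L/gal = 1,063,585 L.
[OCl⁻]/[HOCl] = 10^(pH − pKa) = 10^(8.11 − 7.54) = 3.715; fraction as HOCl = 1/(1 + 3.715) = 0.2121.
Free chlorine required for 2.16 ppm HOCl: 2.16 / 0.2121 = 10.19 ppm.
FC to add: 10.19 − 0.2 = 9.985 mg/L as Cl₂.
Cl₂ equivalent: 9.985 mg/L × 1,063,585 L = 10,620 g.
Product at 60.7% available Cl: 10,620 / 0.607 = 17,500 g.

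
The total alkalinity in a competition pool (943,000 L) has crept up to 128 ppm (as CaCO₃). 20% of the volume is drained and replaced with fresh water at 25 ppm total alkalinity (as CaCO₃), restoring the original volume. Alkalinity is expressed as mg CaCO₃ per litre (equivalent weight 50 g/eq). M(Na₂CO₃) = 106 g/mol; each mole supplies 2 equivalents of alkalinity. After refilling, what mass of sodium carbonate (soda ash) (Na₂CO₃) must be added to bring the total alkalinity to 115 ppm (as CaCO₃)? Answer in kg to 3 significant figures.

7.60 kg

After draining 20% and refilling: 128 × 0.80 + 25 × 0.20 = 107.4 ppm.
Deficit to target: 115 − 107.4 = 7.6 mg/L.
As CaCO₃: 7.6 mg/L × 943,000 L = 7167 g; ÷ 50 g/eq ÷ 2 = 71.67 mol Na₂CO₃.
Mass: 71.67 × 106 = 7597 g.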